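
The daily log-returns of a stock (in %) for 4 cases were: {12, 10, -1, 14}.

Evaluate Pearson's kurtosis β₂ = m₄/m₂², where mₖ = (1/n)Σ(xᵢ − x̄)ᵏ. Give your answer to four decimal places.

2.1832

x̄ = 8.7500
Σ(xᵢ − x̄)² = 134.7500 ⇒ m₂ = 33.68750
Σ(xᵢ − x̄)⁴ = 9910.5781 ⇒ m₄ = 2477.64453
m₂² = 1134.84766
β₂ = m₄/m₂² = 2477.64453 / 1134.84766 ≈ 2.1832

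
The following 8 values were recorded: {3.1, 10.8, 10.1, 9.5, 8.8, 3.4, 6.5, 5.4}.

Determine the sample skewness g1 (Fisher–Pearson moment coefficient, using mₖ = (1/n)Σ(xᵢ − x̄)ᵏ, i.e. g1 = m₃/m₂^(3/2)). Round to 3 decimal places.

x̄ = (3.1 + 10.8 + 10.1 + 9.5 + 8.8 + 3.4 + 6.5 + 5.4) / 8 = 7.2000
deviations (xᵢ − x̄): -4.1000, 3.6000, 2.9000, 2.3000, 1.6000, -3.8000, -0.7000, -1.8000
Σ(xᵢ − x̄)² = 64.2000 ⇒ m₂ = 64.2000/8 = 8.02500
Σ(xᵢ − x̄)³ = -42.6600 ⇒ m₃ = -42.6600/8 = -5.33250
m₂^(3/2) = 8.02500^(1.5) = 22.73357
g1 = m₃ / m₂^(3/2) = -5.33250 / 22.73357 ≈ -0.235

-0.235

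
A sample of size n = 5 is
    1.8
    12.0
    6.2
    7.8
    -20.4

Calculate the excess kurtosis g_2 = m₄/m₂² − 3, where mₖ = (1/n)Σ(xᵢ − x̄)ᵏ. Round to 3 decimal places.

-0.133

x̄ = 1.4800
Σ(xᵢ − x̄)² = 651.7280 ⇒ m₂ = 130.34560
Σ(xᵢ − x̄)⁴ = 243526.2961 ⇒ m₄ = 48705.25922
m₂² = 16989.97544
g_2 = m₄/m₂² − 3 = 2.86671 − 3 ≈ -0.133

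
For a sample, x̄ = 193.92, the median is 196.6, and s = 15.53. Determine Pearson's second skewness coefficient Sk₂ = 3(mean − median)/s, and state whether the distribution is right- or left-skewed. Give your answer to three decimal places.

-0.518, left-skewed

Sk₂ = 3(193.92 − 196.6) / 15.53 = 3 × -2.6800 / 15.53
    = -8.0400 / 15.53 ≈ -0.518
Sk₂ < 0 ⇒ mean < median ⇒ left-skewed (negative skew).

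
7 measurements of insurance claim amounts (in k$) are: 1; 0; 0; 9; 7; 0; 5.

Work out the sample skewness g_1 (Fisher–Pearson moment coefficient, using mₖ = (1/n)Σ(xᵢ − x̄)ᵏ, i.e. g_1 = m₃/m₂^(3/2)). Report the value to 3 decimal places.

x̄ = (1 + 0 + 0 + 9 + 7 + 0 + 5) / 7 = 3.1429
deviations (xᵢ − x̄): -2.1429, -3.1429, -3.1429, 5.8571, 3.8571, -3.1429, 1.8571
Σ(xᵢ − x̄)² = 86.8571 ⇒ m₂ = 86.8571/7 = 12.40816
Σ(xᵢ − x̄)³ = 161.7551 ⇒ m₃ = 161.7551/7 = 23.10787
m₂^(3/2) = 12.40816^(1.5) = 43.70803
g_1 = m₃ / m₂^(3/2) = 23.10787 / 43.70803 ≈ 0.529

0.529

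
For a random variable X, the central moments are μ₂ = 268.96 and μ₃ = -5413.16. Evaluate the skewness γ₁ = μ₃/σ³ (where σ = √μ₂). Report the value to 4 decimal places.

-1.2272

σ = √μ₂ = √268.96 = 16.40000
σ³ = μ₂^(3/2) = 4410.94400
γ₁ = μ₃/σ³ = -5413.16 / 4410.94400 ≈ -1.2272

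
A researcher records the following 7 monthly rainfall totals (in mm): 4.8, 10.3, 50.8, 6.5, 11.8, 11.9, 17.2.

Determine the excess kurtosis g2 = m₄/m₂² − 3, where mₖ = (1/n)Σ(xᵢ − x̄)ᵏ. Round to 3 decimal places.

x̄ = 16.1857
Σ(xᵢ − x̄)² = 1494.8686 ⇒ m₂ = 213.55265
Σ(xᵢ − x̄)⁴ = 1463074.9058 ⇒ m₄ = 209010.70083
m₂² = 45604.73563
g2 = m₄/m₂² − 3 = 4.58309 − 3 ≈ 1.583

1.583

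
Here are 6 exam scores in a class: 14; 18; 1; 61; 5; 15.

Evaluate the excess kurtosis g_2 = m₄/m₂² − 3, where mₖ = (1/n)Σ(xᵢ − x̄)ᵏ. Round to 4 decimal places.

0.6109

x̄ = 19.0000
Σ(xᵢ − x̄)² = 2326.0000 ⇒ m₂ = 387.66667
Σ(xᵢ − x̄)⁴ = 3255970.0000 ⇒ m₄ = 542661.66667
m₂² = 150285.44444
g_2 = m₄/m₂² − 3 = 3.61087 − 3 ≈ 0.6109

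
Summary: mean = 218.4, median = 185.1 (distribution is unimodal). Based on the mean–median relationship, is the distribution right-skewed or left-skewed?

mean − median = 218.4 − 185.1 = 33.3
mean > median ⇒ the longer tail is on the right ⇒ right-skewed (positively skewed).

right-skewed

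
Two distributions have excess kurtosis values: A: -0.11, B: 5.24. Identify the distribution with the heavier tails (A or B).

Higher excess kurtosis ⇒ heavier tails relative to the normal distribution.
-0.11 vs 5.24: the larger is 5.24, so B has heavier tails. (B is leptokurtic — heavier-than-normal tails; the other is platykurtic.)

B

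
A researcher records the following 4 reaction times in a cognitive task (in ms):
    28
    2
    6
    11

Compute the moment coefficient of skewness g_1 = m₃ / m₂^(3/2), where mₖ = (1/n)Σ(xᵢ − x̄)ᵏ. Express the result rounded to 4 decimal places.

0.8155

x̄ = (28 + 2 + 6 + 11) / 4 = 11.7500
deviations (xᵢ − x̄): 16.2500, -9.7500, -5.7500, -0.7500
Σ(xᵢ − x̄)² = 392.7500 ⇒ m₂ = 392.7500/4 = 98.18750
Σ(xᵢ − x̄)³ = 3173.6250 ⇒ m₃ = 3173.6250/4 = 793.40625
m₂^(3/2) = 98.18750^(1.5) = 972.93607
g_1 = m₃ / m₂^(3/2) = 793.40625 / 972.93607 ≈ 0.8155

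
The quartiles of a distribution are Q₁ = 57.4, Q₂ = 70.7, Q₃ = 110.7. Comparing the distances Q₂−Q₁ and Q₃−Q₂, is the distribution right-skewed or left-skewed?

Q₂ − Q₁ = 13.3;  Q₃ − Q₂ = 40.0
Q₃ − Q₂ > Q₂ − Q₁ ⇒ the upper half is more spread out ⇒ right-skewed.

right-skewed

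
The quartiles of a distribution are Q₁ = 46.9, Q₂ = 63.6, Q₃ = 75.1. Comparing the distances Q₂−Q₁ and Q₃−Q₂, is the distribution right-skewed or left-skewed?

Q₂ − Q₁ = 16.7;  Q₃ − Q₂ = 11.5
Q₂ − Q₁ > Q₃ − Q₂ ⇒ the lower half is more spread out ⇒ left-skewed.

left-skewed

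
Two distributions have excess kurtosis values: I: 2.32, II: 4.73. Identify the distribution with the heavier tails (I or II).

Higher excess kurtosis ⇒ heavier tails relative to the normal distribution.
2.32 vs 4.73: the larger is 4.73, so II has heavier tails.

II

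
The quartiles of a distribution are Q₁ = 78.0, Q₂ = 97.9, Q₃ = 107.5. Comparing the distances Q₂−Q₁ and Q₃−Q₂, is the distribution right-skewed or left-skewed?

Q₂ − Q₁ = 19.9;  Q₃ − Q₂ = 9.6
Q₂ − Q₁ > Q₃ − Q₂ ⇒ the lower half is more spread out ⇒ left-skewed.

left-skewed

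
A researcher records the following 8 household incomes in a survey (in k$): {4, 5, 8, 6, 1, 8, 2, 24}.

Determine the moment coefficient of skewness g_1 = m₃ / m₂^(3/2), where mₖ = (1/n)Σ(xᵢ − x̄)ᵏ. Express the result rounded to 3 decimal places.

1.726

x̄ = (4 + 5 + 8 + 6 + 1 + 8 + 2 + 24) / 8 = 7.2500
deviations (xᵢ − x̄): -3.2500, -2.2500, 0.7500, -1.2500, -6.2500, 0.7500, -5.2500, 16.7500
Σ(xᵢ − x̄)² = 365.5000 ⇒ m₂ = 365.5000/8 = 45.68750
Σ(xᵢ − x̄)³ = 4263.7500 ⇒ m₃ = 4263.7500/8 = 532.96875
m₂^(3/2) = 45.68750^(1.5) = 308.81337
g_1 = m₃ / m₂^(3/2) = 532.96875 / 308.81337 ≈ 1.726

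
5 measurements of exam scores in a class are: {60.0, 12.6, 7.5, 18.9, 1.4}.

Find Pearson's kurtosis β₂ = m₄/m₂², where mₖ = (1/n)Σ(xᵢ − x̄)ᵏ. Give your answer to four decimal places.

x̄ = 20.0800
Σ(xᵢ − x̄)² = 2158.1480 ⇒ m₂ = 431.62960
Σ(xᵢ − x̄)⁴ = 2689519.6308 ⇒ m₄ = 537903.92616
m₂² = 186304.11160
β₂ = m₄/m₂² = 537903.92616 / 186304.11160 ≈ 2.8872

2.8872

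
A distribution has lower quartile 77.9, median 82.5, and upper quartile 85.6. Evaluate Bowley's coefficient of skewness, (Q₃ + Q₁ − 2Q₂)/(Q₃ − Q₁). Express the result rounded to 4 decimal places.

-0.1948

numerator: Q₃ + Q₁ − 2Q₂ = 85.6 + 77.9 − 2×82.5 = -1.5000
denominator: Q₃ − Q₁ = 85.6 − 77.9 = 7.7000
Bowley skewness = -1.5000 / 7.7000 ≈ -0.1948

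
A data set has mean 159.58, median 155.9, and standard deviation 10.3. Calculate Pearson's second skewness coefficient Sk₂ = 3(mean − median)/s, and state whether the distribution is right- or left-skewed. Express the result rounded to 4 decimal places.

1.0718, right-skewed

Sk₂ = 3(159.58 − 155.9) / 10.3 = 3 × 3.6800 / 10.3
    = 11.0400 / 10.3 ≈ 1.0718
Sk₂ > 0 ⇒ mean > median ⇒ right-skewed (positive skew).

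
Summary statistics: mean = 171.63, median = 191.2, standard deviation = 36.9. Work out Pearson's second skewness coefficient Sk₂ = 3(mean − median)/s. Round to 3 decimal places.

-1.591

Sk₂ = 3(171.63 − 191.2) / 36.9 = 3 × -19.5700 / 36.9
    = -58.7100 / 36.9 ≈ -1.591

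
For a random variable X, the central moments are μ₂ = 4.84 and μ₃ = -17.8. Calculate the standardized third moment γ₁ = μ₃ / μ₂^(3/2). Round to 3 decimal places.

σ = √μ₂ = √4.84 = 2.20000
σ³ = μ₂^(3/2) = 10.64800
γ₁ = μ₃/σ³ = -17.8 / 10.64800 ≈ -1.672

-1.672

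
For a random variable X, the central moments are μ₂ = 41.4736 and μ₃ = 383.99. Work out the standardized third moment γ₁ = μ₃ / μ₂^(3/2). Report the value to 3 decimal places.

σ = √μ₂ = √41.4736 = 6.44000
σ³ = μ₂^(3/2) = 267.08998
γ₁ = μ₃/σ³ = 383.99 / 267.08998 ≈ 1.438

1.438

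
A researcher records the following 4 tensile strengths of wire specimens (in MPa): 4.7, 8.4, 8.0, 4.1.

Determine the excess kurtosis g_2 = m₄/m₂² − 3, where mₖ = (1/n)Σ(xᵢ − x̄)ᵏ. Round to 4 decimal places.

x̄ = 6.3000
Σ(xᵢ − x̄)² = 14.7000 ⇒ m₂ = 3.67500
Σ(xᵢ − x̄)⁴ = 57.7794 ⇒ m₄ = 14.44485
m₂² = 13.50563
g_2 = m₄/m₂² − 3 = 1.06954 − 3 ≈ -1.9305

-1.9305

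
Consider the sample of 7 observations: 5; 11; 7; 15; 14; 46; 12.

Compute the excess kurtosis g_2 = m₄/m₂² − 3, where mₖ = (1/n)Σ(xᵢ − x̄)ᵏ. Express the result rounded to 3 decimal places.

x̄ = 15.7143
Σ(xᵢ − x̄)² = 1147.4286 ⇒ m₂ = 163.91837
Σ(xᵢ − x̄)⁴ = 860938.7172 ⇒ m₄ = 122991.24531
m₂² = 26869.23115
g_2 = m₄/m₂² − 3 = 4.57740 − 3 ≈ 1.577

1.577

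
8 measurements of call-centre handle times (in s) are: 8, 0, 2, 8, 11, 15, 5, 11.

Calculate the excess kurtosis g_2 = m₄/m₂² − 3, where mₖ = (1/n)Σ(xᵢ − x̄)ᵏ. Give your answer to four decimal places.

x̄ = 7.5000
Σ(xᵢ − x̄)² = 174.0000 ⇒ m₂ = 21.75000
Σ(xᵢ − x̄)⁴ = 7582.5000 ⇒ m₄ = 947.81250
m₂² = 473.06250
g_2 = m₄/m₂² − 3 = 2.00357 − 3 ≈ -0.9964

-0.9964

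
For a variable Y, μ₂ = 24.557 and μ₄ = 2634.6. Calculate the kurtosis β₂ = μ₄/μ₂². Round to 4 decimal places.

μ₂² = 24.557² = 603.04625
μ₄/μ₂² = 2634.6 / 603.04625 = 4.36882
β₂ ≈ 4.3688

4.3688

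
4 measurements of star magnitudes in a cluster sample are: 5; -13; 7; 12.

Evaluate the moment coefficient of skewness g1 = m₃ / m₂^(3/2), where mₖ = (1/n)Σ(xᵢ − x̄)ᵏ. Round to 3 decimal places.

-0.899

x̄ = (5 - 13 + 7 + 12) / 4 = 2.7500
deviations (xᵢ − x̄): 2.2500, -15.7500, 4.2500, 9.2500
Σ(xᵢ − x̄)² = 356.7500 ⇒ m₂ = 356.7500/4 = 89.18750
Σ(xᵢ − x̄)³ = -3027.3750 ⇒ m₃ = -3027.3750/4 = -756.84375
m₂^(3/2) = 89.18750^(1.5) = 842.27902
g1 = m₃ / m₂^(3/2) = -756.84375 / 842.27902 ≈ -0.899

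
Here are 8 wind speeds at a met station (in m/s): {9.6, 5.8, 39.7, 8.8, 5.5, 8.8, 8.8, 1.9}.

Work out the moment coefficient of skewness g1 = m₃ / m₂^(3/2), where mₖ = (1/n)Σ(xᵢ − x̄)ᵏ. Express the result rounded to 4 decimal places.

x̄ = (9.6 + 5.8 + 39.7 + 8.8 + 5.5 + 8.8 + 8.8 + 1.9) / 8 = 11.1125
deviations (xᵢ − x̄): -1.5125, -5.3125, 28.5875, -2.3125, -5.6125, -2.3125, -2.3125, -9.2125
Σ(xᵢ − x̄)² = 980.1688 ⇒ m₂ = 980.1688/8 = 122.52109
Σ(xᵢ − x̄)³ = 22213.8427 ⇒ m₃ = 22213.8427/8 = 2776.73033
m₂^(3/2) = 122.52109^(1.5) = 1356.17676
g1 = m₃ / m₂^(3/2) = 2776.73033 / 1356.17676 ≈ 2.0475

2.0475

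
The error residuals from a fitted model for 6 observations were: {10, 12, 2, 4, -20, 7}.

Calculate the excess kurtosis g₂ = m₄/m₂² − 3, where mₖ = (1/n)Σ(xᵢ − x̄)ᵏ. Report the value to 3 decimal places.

x̄ = 2.5000
Σ(xᵢ − x̄)² = 675.5000 ⇒ m₂ = 112.58333
Σ(xᵢ − x̄)⁴ = 268013.3750 ⇒ m₄ = 44668.89583
m₂² = 12675.00694
g₂ = m₄/m₂² − 3 = 3.52417 − 3 ≈ 0.524

0.524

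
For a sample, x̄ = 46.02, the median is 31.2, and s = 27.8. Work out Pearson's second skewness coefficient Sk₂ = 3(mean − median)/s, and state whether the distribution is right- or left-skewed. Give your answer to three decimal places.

Sk₂ = 3(46.02 − 31.2) / 27.8 = 3 × 14.8200 / 27.8
    = 44.4600 / 27.8 ≈ 1.599
Sk₂ > 0 ⇒ mean > median ⇒ right-skewed (positive skew).

1.599, right-skewed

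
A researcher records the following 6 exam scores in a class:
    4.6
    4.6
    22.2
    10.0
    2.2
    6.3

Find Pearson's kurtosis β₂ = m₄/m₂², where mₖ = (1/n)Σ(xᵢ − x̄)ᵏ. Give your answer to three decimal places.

x̄ = 8.3167
Σ(xᵢ − x̄)² = 264.6883 ⇒ m₂ = 44.11472
Σ(xᵢ − x̄)⁴ = 38957.3640 ⇒ m₄ = 6492.89400
m₂² = 1946.10872
β₂ = m₄/m₂² = 6492.89400 / 1946.10872 ≈ 3.336

3.336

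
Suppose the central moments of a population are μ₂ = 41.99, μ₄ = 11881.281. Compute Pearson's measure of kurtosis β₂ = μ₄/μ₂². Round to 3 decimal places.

μ₂² = 41.99² = 1763.16010
μ₄/μ₂² = 11881.281 / 1763.16010 = 6.73863
β₂ ≈ 6.739

6.739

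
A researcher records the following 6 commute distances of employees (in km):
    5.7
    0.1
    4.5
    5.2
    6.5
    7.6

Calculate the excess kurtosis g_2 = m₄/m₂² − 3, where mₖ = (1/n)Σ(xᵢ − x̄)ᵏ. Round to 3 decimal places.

x̄ = 4.9333
Σ(xᵢ − x̄)² = 33.7733 ⇒ m₂ = 5.62889
Σ(xᵢ − x̄)⁴ = 602.7195 ⇒ m₄ = 100.45325
m₂² = 31.68439
g_2 = m₄/m₂² − 3 = 3.17043 − 3 ≈ 0.170

0.170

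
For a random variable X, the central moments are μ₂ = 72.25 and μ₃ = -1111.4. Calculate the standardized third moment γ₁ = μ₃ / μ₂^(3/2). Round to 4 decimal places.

-1.8097

σ = √μ₂ = √72.25 = 8.50000
σ³ = μ₂^(3/2) = 614.12500
γ₁ = μ₃/σ³ = -1111.4 / 614.12500 ≈ -1.8097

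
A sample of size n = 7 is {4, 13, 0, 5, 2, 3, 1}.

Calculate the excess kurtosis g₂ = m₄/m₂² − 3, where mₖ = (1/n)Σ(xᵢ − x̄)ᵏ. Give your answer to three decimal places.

x̄ = 4.0000
Σ(xᵢ − x̄)² = 112.0000 ⇒ m₂ = 16.00000
Σ(xᵢ − x̄)⁴ = 6916.0000 ⇒ m₄ = 988.00000
m₂² = 256.00000
g₂ = m₄/m₂² − 3 = 3.85938 − 3 ≈ 0.859

0.859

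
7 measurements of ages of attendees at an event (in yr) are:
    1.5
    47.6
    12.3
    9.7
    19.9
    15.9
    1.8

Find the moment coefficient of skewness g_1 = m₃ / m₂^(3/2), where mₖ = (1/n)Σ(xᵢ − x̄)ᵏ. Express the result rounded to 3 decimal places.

1.281

x̄ = (1.5 + 47.6 + 12.3 + 9.7 + 19.9 + 15.9 + 1.8) / 7 = 15.5286
deviations (xᵢ − x̄): -14.0286, 32.0714, -3.2286, -5.8286, 4.3714, 0.3714, -13.7286
Σ(xᵢ − x̄)² = 1477.4943 ⇒ m₂ = 1477.4943/7 = 211.07061
Σ(xᵢ − x̄)³ = 27491.5335 ⇒ m₃ = 27491.5335/7 = 3927.36192
m₂^(3/2) = 211.07061^(1.5) = 3066.49072
g_1 = m₃ / m₂^(3/2) = 3927.36192 / 3066.49072 ≈ 1.281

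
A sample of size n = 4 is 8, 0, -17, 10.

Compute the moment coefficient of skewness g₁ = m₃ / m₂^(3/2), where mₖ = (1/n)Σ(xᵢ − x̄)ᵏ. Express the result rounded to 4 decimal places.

-0.7766

x̄ = (8 + 0 - 17 + 10) / 4 = 0.2500
deviations (xᵢ − x̄): 7.7500, -0.2500, -17.2500, 9.7500
Σ(xᵢ − x̄)² = 452.7500 ⇒ m₂ = 452.7500/4 = 113.18750
Σ(xᵢ − x̄)³ = -3740.6250 ⇒ m₃ = -3740.6250/4 = -935.15625
m₂^(3/2) = 113.18750^(1.5) = 1204.19745
g₁ = m₃ / m₂^(3/2) = -935.15625 / 1204.19745 ≈ -0.7766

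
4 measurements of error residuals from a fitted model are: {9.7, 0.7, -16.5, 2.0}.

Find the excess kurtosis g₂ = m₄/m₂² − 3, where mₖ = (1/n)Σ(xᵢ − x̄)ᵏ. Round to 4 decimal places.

x̄ = -1.0250
Σ(xᵢ − x̄)² = 366.6275 ⇒ m₂ = 91.65688
Σ(xᵢ − x̄)⁴ = 70672.0577 ⇒ m₄ = 17668.01441
m₂² = 8400.98273
g₂ = m₄/m₂² − 3 = 2.10309 − 3 ≈ -0.8969

-0.8969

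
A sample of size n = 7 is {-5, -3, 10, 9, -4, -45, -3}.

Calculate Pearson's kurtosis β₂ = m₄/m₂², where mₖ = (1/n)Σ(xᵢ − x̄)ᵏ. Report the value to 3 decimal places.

4.199

x̄ = -5.8571
Σ(xᵢ − x̄)² = 2024.8571 ⇒ m₂ = 289.26531
Σ(xᵢ − x̄)⁴ = 2459620.3790 ⇒ m₄ = 351374.33986
m₂² = 83674.41733
β₂ = m₄/m₂² = 351374.33986 / 83674.41733 ≈ 4.199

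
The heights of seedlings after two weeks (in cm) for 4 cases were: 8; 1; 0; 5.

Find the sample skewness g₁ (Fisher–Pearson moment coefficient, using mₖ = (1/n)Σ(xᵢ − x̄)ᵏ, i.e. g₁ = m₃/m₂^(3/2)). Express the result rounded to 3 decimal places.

0.274

x̄ = (8 + 1 + 0 + 5) / 4 = 3.5000
deviations (xᵢ − x̄): 4.5000, -2.5000, -3.5000, 1.5000
Σ(xᵢ − x̄)² = 41.0000 ⇒ m₂ = 41.0000/4 = 10.25000
Σ(xᵢ − x̄)³ = 36.0000 ⇒ m₃ = 36.0000/4 = 9.00000
m₂^(3/2) = 10.25000^(1.5) = 32.81601
g₁ = m₃ / m₂^(3/2) = 9.00000 / 32.81601 ≈ 0.274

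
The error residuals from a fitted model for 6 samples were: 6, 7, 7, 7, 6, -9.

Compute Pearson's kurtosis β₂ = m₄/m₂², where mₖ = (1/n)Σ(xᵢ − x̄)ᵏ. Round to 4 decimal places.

4.1574

x̄ = 4.0000
Σ(xᵢ − x̄)² = 204.0000 ⇒ m₂ = 34.00000
Σ(xᵢ − x̄)⁴ = 28836.0000 ⇒ m₄ = 4806.00000
m₂² = 1156.00000
β₂ = m₄/m₂² = 4806.00000 / 1156.00000 ≈ 4.1574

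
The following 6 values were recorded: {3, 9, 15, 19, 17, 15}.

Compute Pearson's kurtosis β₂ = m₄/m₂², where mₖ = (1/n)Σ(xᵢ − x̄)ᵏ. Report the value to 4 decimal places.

x̄ = 13.0000
Σ(xᵢ − x̄)² = 176.0000 ⇒ m₂ = 29.33333
Σ(xᵢ − x̄)⁴ = 11840.0000 ⇒ m₄ = 1973.33333
m₂² = 860.44444
β₂ = m₄/m₂² = 1973.33333 / 860.44444 ≈ 2.2934

2.2934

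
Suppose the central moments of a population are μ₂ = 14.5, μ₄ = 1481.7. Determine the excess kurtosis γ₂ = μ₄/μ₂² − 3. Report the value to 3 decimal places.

4.047

μ₂² = 14.5² = 210.25000
μ₄/μ₂² = 1481.7 / 210.25000 = 7.04732
γ₂ = 7.04732 − 3 ≈ 4.047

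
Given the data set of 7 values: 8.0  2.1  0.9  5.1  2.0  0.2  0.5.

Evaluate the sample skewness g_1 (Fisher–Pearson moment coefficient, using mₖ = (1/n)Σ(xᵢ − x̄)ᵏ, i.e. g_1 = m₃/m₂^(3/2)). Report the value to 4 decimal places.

1.0184

x̄ = (8.0 + 2.1 + 0.9 + 5.1 + 2.0 + 0.2 + 0.5) / 7 = 2.6857
deviations (xᵢ − x̄): 5.3143, -0.5857, -1.7857, 2.4143, -0.6857, -2.4857, -2.1857
Σ(xᵢ − x̄)² = 49.0286 ⇒ m₂ = 49.0286/7 = 7.00408
Σ(xᵢ − x̄)³ = 132.1382 ⇒ m₃ = 132.1382/7 = 18.87689
m₂^(3/2) = 7.00408^(1.5) = 18.53646
g_1 = m₃ / m₂^(3/2) = 18.87689 / 18.53646 ≈ 1.0184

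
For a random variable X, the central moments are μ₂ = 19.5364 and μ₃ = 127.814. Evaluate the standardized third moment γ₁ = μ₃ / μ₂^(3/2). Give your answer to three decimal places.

1.480

σ = √μ₂ = √19.5364 = 4.42000
σ³ = μ₂^(3/2) = 86.35089
γ₁ = μ₃/σ³ = 127.814 / 86.35089 ≈ 1.480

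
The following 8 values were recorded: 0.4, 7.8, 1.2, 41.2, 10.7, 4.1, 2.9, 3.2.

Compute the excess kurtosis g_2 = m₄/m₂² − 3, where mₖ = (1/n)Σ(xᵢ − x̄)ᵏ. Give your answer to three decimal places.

2.426

x̄ = 8.9375
Σ(xᵢ − x̄)² = 1270.7988 ⇒ m₂ = 158.84984
Σ(xᵢ − x̄)⁴ = 1095276.4678 ⇒ m₄ = 136909.55847
m₂² = 25233.27286
g_2 = m₄/m₂² − 3 = 5.42576 − 3 ≈ 2.426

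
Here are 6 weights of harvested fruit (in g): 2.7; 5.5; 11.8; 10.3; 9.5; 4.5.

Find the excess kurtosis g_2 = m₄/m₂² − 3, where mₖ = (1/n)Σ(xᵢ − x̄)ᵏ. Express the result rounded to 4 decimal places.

x̄ = 7.3833
Σ(xᵢ − x̄)² = 66.2883 ⇒ m₂ = 11.04806
Σ(xᵢ − x̄)⁴ = 1035.7421 ⇒ m₄ = 172.62369
m₂² = 122.05953
g_2 = m₄/m₂² − 3 = 1.41426 − 3 ≈ -1.5857

-1.5857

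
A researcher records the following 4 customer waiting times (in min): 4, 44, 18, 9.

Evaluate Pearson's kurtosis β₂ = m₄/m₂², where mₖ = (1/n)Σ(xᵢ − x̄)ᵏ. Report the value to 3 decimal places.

x̄ = 18.7500
Σ(xᵢ − x̄)² = 950.7500 ⇒ m₂ = 237.68750
Σ(xᵢ − x̄)⁴ = 462856.5781 ⇒ m₄ = 115714.14453
m₂² = 56495.34766
β₂ = m₄/m₂² = 115714.14453 / 56495.34766 ≈ 2.048

2.048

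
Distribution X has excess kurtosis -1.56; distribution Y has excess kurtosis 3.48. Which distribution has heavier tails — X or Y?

Y

Higher excess kurtosis ⇒ heavier tails relative to the normal distribution.
-1.56 vs 3.48: the larger is 3.48, so Y has heavier tails. (Y is leptokurtic — heavier-than-normal tails; the other is platykurtic.)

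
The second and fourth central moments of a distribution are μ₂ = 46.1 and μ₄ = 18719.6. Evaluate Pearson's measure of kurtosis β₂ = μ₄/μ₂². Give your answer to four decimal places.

8.8084

μ₂² = 46.1² = 2125.21000
μ₄/μ₂² = 18719.6 / 2125.21000 = 8.80835
β₂ ≈ 8.8084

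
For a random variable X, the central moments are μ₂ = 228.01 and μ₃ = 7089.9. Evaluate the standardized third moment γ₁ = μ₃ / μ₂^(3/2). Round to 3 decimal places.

σ = √μ₂ = √228.01 = 15.10000
σ³ = μ₂^(3/2) = 3442.95100
γ₁ = μ₃/σ³ = 7089.9 / 3442.95100 ≈ 2.059

2.059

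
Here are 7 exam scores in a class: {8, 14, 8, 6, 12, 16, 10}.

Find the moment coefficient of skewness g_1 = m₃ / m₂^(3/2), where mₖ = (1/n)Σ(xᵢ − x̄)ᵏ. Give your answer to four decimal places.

x̄ = (8 + 14 + 8 + 6 + 12 + 16 + 10) / 7 = 10.5714
deviations (xᵢ − x̄): -2.5714, 3.4286, -2.5714, -4.5714, 1.4286, 5.4286, -0.5714
Σ(xᵢ − x̄)² = 77.7143 ⇒ m₂ = 77.7143/7 = 11.10204
Σ(xᵢ − x̄)³ = 73.4694 ⇒ m₃ = 73.4694/7 = 10.49563
m₂^(3/2) = 11.10204^(1.5) = 36.99169
g_1 = m₃ / m₂^(3/2) = 10.49563 / 36.99169 ≈ 0.2837

0.2837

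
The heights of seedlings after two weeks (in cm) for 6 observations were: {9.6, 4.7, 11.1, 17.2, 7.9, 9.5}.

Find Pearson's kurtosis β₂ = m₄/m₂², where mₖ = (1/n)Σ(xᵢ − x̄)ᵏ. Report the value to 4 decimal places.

2.8399

x̄ = 10.0000
Σ(xᵢ − x̄)² = 85.9600 ⇒ m₂ = 14.32667
Σ(xᵢ − x̄)⁴ = 3497.4340 ⇒ m₄ = 582.90567
m₂² = 205.25338
β₂ = m₄/m₂² = 582.90567 / 205.25338 ≈ 2.8399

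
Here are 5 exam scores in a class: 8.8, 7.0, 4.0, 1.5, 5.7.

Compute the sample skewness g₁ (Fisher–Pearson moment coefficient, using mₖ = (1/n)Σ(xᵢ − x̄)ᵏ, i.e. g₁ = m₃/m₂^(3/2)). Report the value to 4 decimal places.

x̄ = (8.8 + 7.0 + 4.0 + 1.5 + 5.7) / 5 = 5.4000
deviations (xᵢ − x̄): 3.4000, 1.6000, -1.4000, -3.9000, 0.3000
Σ(xᵢ − x̄)² = 31.3800 ⇒ m₂ = 31.3800/5 = 6.27600
Σ(xᵢ − x̄)³ = -18.6360 ⇒ m₃ = -18.6360/5 = -3.72720
m₂^(3/2) = 6.27600^(1.5) = 15.72260
g₁ = m₃ / m₂^(3/2) = -3.72720 / 15.72260 ≈ -0.2371

-0.2371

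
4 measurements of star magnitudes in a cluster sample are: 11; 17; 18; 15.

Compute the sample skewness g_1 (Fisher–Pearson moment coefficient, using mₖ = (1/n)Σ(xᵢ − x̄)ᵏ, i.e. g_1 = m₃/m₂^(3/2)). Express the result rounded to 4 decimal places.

-0.6568

x̄ = (11 + 17 + 18 + 15) / 4 = 15.2500
deviations (xᵢ − x̄): -4.2500, 1.7500, 2.7500, -0.2500
Σ(xᵢ − x̄)² = 28.7500 ⇒ m₂ = 28.7500/4 = 7.18750
Σ(xᵢ − x̄)³ = -50.6250 ⇒ m₃ = -50.6250/4 = -12.65625
m₂^(3/2) = 7.18750^(1.5) = 19.26934
g_1 = m₃ / m₂^(3/2) = -12.65625 / 19.26934 ≈ -0.6568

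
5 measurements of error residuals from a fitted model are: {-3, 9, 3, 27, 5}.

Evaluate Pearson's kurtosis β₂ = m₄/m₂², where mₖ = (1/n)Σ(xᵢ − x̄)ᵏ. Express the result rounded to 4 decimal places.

x̄ = 8.2000
Σ(xᵢ − x̄)² = 516.8000 ⇒ m₂ = 103.36000
Σ(xᵢ − x̄)⁴ = 141491.4560 ⇒ m₄ = 28298.29120
m₂² = 10683.28960
β₂ = m₄/m₂² = 28298.29120 / 10683.28960 ≈ 2.6488

2.6488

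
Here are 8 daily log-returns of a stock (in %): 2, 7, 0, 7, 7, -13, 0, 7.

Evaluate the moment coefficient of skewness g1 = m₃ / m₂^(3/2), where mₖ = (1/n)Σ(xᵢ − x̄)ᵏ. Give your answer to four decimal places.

x̄ = (2 + 7 + 0 + 7 + 7 - 13 + 0 + 7) / 8 = 2.1250
deviations (xᵢ − x̄): -0.1250, 4.8750, -2.1250, 4.8750, 4.8750, -15.1250, -2.1250, 4.8750
Σ(xᵢ − x̄)² = 332.8750 ⇒ m₂ = 332.8750/8 = 41.60938
Σ(xᵢ − x̄)³ = -3015.8438 ⇒ m₃ = -3015.8438/8 = -376.98047
m₂^(3/2) = 41.60938^(1.5) = 268.40264
g1 = m₃ / m₂^(3/2) = -376.98047 / 268.40264 ≈ -1.4045

-1.4045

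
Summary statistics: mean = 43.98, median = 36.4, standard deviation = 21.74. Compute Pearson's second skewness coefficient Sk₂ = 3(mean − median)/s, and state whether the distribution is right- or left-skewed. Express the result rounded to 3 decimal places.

1.046, right-skewed

Sk₂ = 3(43.98 − 36.4) / 21.74 = 3 × 7.5800 / 21.74
    = 22.7400 / 21.74 ≈ 1.046
Sk₂ > 0 ⇒ mean > median ⇒ right-skewed (positive skew).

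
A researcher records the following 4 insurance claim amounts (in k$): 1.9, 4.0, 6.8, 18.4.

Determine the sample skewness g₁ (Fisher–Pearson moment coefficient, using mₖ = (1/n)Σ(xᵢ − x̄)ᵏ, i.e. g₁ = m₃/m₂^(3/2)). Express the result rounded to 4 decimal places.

x̄ = (1.9 + 4.0 + 6.8 + 18.4) / 4 = 7.7750
deviations (xᵢ − x̄): -5.8750, -3.7750, -0.9750, 10.6250
Σ(xᵢ − x̄)² = 162.6075 ⇒ m₂ = 162.6075/4 = 40.65187
Σ(xᵢ − x̄)³ = 941.9606 ⇒ m₃ = 941.9606/4 = 235.49016
m₂^(3/2) = 40.65187^(1.5) = 259.19157
g₁ = m₃ / m₂^(3/2) = 235.49016 / 259.19157 ≈ 0.9086

0.9086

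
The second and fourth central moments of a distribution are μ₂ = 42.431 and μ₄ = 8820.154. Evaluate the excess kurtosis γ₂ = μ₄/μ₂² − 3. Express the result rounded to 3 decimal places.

1.899

μ₂² = 42.431² = 1800.38976
μ₄/μ₂² = 8820.154 / 1800.38976 = 4.89902
γ₂ = 4.89902 − 3 ≈ 1.899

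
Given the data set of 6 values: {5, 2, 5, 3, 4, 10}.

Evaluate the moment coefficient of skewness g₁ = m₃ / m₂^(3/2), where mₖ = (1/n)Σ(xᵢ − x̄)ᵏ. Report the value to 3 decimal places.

1.098

x̄ = (5 + 2 + 5 + 3 + 4 + 10) / 6 = 4.8333
deviations (xᵢ − x̄): 0.1667, -2.8333, 0.1667, -1.8333, -0.8333, 5.1667
Σ(xᵢ − x̄)² = 38.8333 ⇒ m₂ = 38.8333/6 = 6.47222
Σ(xᵢ − x̄)³ = 108.4444 ⇒ m₃ = 108.4444/6 = 18.07407
m₂^(3/2) = 6.47222^(1.5) = 16.46570
g₁ = m₃ / m₂^(3/2) = 18.07407 / 16.46570 ≈ 1.098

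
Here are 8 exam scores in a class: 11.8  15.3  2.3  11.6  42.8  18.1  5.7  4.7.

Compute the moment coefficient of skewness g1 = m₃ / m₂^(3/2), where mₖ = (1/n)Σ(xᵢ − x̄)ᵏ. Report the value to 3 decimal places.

x̄ = (11.8 + 15.3 + 2.3 + 11.6 + 42.8 + 18.1 + 5.7 + 4.7) / 8 = 14.0375
deviations (xᵢ − x̄): -2.2375, 1.2625, -11.7375, -2.4375, 28.7625, 4.0625, -8.3375, -9.3375
Σ(xᵢ − x̄)² = 1150.7987 ⇒ m₂ = 1150.7987/8 = 143.84984
Σ(xᵢ − x̄)³ = 20827.2957 ⇒ m₃ = 20827.2957/8 = 2603.41196
m₂^(3/2) = 143.84984^(1.5) = 1725.29789
g1 = m₃ / m₂^(3/2) = 2603.41196 / 1725.29789 ≈ 1.509

1.509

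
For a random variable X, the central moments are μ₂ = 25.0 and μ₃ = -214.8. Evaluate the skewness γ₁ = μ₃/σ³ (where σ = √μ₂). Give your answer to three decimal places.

σ = √μ₂ = √25.0 = 5.00000
σ³ = μ₂^(3/2) = 125.00000
γ₁ = μ₃/σ³ = -214.8 / 125.00000 ≈ -1.718

-1.718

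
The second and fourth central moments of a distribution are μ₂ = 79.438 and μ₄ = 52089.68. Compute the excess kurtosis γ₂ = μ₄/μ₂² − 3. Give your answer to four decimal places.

5.2546

μ₂² = 79.438² = 6310.39584
μ₄/μ₂² = 52089.68 / 6310.39584 = 8.25458
γ₂ = 8.25458 − 3 ≈ 5.2546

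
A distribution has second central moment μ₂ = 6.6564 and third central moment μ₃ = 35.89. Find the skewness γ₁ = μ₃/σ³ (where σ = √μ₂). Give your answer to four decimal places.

σ = √μ₂ = √6.6564 = 2.58000
σ³ = μ₂^(3/2) = 17.17351
γ₁ = μ₃/σ³ = 35.89 / 17.17351 ≈ 2.0898

2.0898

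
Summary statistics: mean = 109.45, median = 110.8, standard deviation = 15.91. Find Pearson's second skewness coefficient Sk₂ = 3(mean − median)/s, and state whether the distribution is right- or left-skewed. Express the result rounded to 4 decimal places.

-0.2546, left-skewed

Sk₂ = 3(109.45 − 110.8) / 15.91 = 3 × -1.3500 / 15.91
    = -4.0500 / 15.91 ≈ -0.2546
Sk₂ < 0 ⇒ mean < median ⇒ left-skewed (negative skew).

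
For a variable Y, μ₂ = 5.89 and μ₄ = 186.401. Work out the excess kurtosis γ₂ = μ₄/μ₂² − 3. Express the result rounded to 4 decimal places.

μ₂² = 5.89² = 34.69210
μ₄/μ₂² = 186.401 / 34.69210 = 5.37301
γ₂ = 5.37301 − 3 ≈ 2.3730

2.3730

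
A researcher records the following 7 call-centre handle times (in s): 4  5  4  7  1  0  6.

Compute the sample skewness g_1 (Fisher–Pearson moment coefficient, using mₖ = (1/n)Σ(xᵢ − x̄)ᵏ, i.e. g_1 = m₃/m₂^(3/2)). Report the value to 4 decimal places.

-0.4186

x̄ = (4 + 5 + 4 + 7 + 1 + 0 + 6) / 7 = 3.8571
deviations (xᵢ − x̄): 0.1429, 1.1429, 0.1429, 3.1429, -2.8571, -3.8571, 2.1429
Σ(xᵢ − x̄)² = 38.8571 ⇒ m₂ = 38.8571/7 = 5.55102
Σ(xᵢ − x̄)³ = -38.3265 ⇒ m₃ = -38.3265/7 = -5.47522
m₂^(3/2) = 5.55102^(1.5) = 13.07854
g_1 = m₃ / m₂^(3/2) = -5.47522 / 13.07854 ≈ -0.4186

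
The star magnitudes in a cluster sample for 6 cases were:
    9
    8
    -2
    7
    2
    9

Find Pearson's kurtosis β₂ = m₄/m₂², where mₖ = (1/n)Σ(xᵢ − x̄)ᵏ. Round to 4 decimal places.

2.1306

x̄ = 5.5000
Σ(xᵢ − x̄)² = 101.5000 ⇒ m₂ = 16.91667
Σ(xᵢ − x̄)⁴ = 3658.3750 ⇒ m₄ = 609.72917
m₂² = 286.17361
β₂ = m₄/m₂² = 609.72917 / 286.17361 ≈ 2.1306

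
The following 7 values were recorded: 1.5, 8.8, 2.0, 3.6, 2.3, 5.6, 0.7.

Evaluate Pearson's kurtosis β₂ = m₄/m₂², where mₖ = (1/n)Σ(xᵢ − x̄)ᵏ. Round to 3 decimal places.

x̄ = 3.5000
Σ(xᵢ − x̄)² = 48.0400 ⇒ m₂ = 6.86286
Σ(xᵢ − x̄)⁴ = 893.0980 ⇒ m₄ = 127.58543
m₂² = 47.09881
β₂ = m₄/m₂² = 127.58543 / 47.09881 ≈ 2.709

2.709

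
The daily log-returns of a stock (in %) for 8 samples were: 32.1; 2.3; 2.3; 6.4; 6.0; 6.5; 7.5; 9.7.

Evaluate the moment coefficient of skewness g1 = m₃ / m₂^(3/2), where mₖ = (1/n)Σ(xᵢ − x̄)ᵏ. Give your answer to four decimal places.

x̄ = (32.1 + 2.3 + 2.3 + 6.4 + 6.0 + 6.5 + 7.5 + 9.7) / 8 = 9.1000
deviations (xᵢ − x̄): 23.0000, -6.8000, -6.8000, -2.7000, -3.1000, -2.6000, -1.6000, 0.6000
Σ(xᵢ − x̄)² = 648.0600 ⇒ m₂ = 648.0600/8 = 81.00750
Σ(xᵢ − x̄)³ = 11467.2060 ⇒ m₃ = 11467.2060/8 = 1433.40075
m₂^(3/2) = 81.00750^(1.5) = 729.10125
g1 = m₃ / m₂^(3/2) = 1433.40075 / 729.10125 ≈ 1.9660

1.9660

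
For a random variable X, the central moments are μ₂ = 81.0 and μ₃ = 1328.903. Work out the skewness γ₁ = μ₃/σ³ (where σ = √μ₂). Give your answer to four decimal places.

1.8229

σ = √μ₂ = √81.0 = 9.00000
σ³ = μ₂^(3/2) = 729.00000
γ₁ = μ₃/σ³ = 1328.903 / 729.00000 ≈ 1.8229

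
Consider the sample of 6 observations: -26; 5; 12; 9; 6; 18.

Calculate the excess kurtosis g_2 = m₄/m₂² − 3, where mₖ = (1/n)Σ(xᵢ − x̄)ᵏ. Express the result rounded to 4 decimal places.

x̄ = 4.0000
Σ(xᵢ − x̄)² = 1190.0000 ⇒ m₂ = 198.33333
Σ(xᵢ − x̄)⁴ = 853154.0000 ⇒ m₄ = 142192.33333
m₂² = 39336.11111
g_2 = m₄/m₂² − 3 = 3.61480 − 3 ≈ 0.6148

0.6148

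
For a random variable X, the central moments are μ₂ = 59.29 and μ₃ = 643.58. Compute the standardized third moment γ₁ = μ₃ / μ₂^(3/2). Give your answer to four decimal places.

1.4097

σ = √μ₂ = √59.29 = 7.70000
σ³ = μ₂^(3/2) = 456.53300
γ₁ = μ₃/σ³ = 643.58 / 456.53300 ≈ 1.4097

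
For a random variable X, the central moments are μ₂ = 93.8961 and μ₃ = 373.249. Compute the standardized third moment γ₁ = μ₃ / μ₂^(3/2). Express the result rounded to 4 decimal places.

σ = √μ₂ = √93.8961 = 9.69000
σ³ = μ₂^(3/2) = 909.85321
γ₁ = μ₃/σ³ = 373.249 / 909.85321 ≈ 0.4102

0.4102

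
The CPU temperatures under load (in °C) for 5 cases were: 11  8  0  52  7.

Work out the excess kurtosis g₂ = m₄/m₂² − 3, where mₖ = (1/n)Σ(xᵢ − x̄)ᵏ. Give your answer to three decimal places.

x̄ = 15.6000
Σ(xᵢ − x̄)² = 1721.2000 ⇒ m₂ = 344.24000
Σ(xᵢ − x̄)⁴ = 1823997.1360 ⇒ m₄ = 364799.42720
m₂² = 118501.17760
g₂ = m₄/m₂² − 3 = 3.07845 − 3 ≈ 0.078

0.078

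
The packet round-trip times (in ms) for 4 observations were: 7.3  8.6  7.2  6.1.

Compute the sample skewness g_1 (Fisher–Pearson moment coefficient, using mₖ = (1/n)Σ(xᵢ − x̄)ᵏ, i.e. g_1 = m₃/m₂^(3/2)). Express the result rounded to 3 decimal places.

x̄ = (7.3 + 8.6 + 7.2 + 6.1) / 4 = 7.3000
deviations (xᵢ − x̄): 0.0000, 1.3000, -0.1000, -1.2000
Σ(xᵢ − x̄)² = 3.1400 ⇒ m₂ = 3.1400/4 = 0.78500
Σ(xᵢ − x̄)³ = 0.4680 ⇒ m₃ = 0.4680/4 = 0.11700
m₂^(3/2) = 0.78500^(1.5) = 0.69551
g_1 = m₃ / m₂^(3/2) = 0.11700 / 0.69551 ≈ 0.168

0.168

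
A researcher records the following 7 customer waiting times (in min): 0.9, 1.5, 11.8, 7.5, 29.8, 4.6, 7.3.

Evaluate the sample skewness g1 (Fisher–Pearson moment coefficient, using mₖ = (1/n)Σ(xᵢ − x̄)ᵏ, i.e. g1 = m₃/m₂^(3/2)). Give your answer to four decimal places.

x̄ = (0.9 + 1.5 + 11.8 + 7.5 + 29.8 + 4.6 + 7.3) / 7 = 9.0571
deviations (xᵢ − x̄): -8.1571, -7.5571, 2.7429, -1.5571, 20.7429, -4.4571, -1.7571
Σ(xᵢ − x̄)² = 586.8171 ⇒ m₂ = 586.8171/7 = 83.83102
Σ(xᵢ − x̄)³ = 7873.4775 ⇒ m₃ = 7873.4775/7 = 1124.78250
m₂^(3/2) = 83.83102^(1.5) = 767.55080
g1 = m₃ / m₂^(3/2) = 1124.78250 / 767.55080 ≈ 1.4654

1.4654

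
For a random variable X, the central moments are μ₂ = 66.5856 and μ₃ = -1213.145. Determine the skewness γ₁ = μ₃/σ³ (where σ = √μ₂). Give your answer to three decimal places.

-2.233

σ = √μ₂ = √66.5856 = 8.16000
σ³ = μ₂^(3/2) = 543.33850
γ₁ = μ₃/σ³ = -1213.145 / 543.33850 ≈ -2.233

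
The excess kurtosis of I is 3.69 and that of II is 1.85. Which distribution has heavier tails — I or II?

Higher excess kurtosis ⇒ heavier tails relative to the normal distribution.
3.69 vs 1.85: the larger is 3.69, so I has heavier tails.

I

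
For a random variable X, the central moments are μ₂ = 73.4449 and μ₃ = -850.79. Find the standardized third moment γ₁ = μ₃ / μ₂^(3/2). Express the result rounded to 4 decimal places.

-1.3517

σ = √μ₂ = √73.4449 = 8.57000
σ³ = μ₂^(3/2) = 629.42279
γ₁ = μ₃/σ³ = -850.79 / 629.42279 ≈ -1.3517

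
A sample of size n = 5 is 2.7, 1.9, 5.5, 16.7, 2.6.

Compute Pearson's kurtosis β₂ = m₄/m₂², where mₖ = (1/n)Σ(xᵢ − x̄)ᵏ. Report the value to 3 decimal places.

2.991

x̄ = 5.8800
Σ(xᵢ − x̄)² = 153.9280 ⇒ m₂ = 30.78560
Σ(xᵢ − x̄)⁴ = 14174.8898 ⇒ m₄ = 2834.97795
m₂² = 947.75317
β₂ = m₄/m₂² = 2834.97795 / 947.75317 ≈ 2.991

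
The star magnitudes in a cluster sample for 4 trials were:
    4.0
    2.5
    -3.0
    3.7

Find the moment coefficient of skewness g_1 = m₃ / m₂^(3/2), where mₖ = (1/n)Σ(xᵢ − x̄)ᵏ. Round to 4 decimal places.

x̄ = (4.0 + 2.5 - 3.0 + 3.7) / 4 = 1.8000
deviations (xᵢ − x̄): 2.2000, 0.7000, -4.8000, 1.9000
Σ(xᵢ − x̄)² = 31.9800 ⇒ m₂ = 31.9800/4 = 7.99500
Σ(xᵢ − x̄)³ = -92.7420 ⇒ m₃ = -92.7420/4 = -23.18550
m₂^(3/2) = 7.99500^(1.5) = 22.60621
g_1 = m₃ / m₂^(3/2) = -23.18550 / 22.60621 ≈ -1.0256

-1.0256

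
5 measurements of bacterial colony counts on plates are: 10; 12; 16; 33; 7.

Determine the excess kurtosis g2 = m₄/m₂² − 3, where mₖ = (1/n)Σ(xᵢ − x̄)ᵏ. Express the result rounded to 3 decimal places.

x̄ = 15.6000
Σ(xᵢ − x̄)² = 421.2000 ⇒ m₂ = 84.24000
Σ(xᵢ − x̄)⁴ = 98285.1360 ⇒ m₄ = 19657.02720
m₂² = 7096.37760
g2 = m₄/m₂² − 3 = 2.77001 − 3 ≈ -0.230

-0.230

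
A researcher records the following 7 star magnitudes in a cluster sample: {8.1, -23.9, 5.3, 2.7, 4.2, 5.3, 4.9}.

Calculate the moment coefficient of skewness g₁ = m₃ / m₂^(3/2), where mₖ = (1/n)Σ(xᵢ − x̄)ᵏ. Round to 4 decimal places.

-1.9487

x̄ = (8.1 - 23.9 + 5.3 + 2.7 + 4.2 + 5.3 + 4.9) / 7 = 0.9429
deviations (xᵢ − x̄): 7.1571, -24.8429, 4.3571, 1.7571, 3.2571, 4.3571, 3.9571
Σ(xᵢ − x̄)² = 735.7171 ⇒ m₂ = 735.7171/7 = 105.10245
Σ(xᵢ − x̄)³ = -14698.1998 ⇒ m₃ = -14698.1998/7 = -2099.74282
m₂^(3/2) = 105.10245^(1.5) = 1077.50490
g₁ = m₃ / m₂^(3/2) = -2099.74282 / 1077.50490 ≈ -1.9487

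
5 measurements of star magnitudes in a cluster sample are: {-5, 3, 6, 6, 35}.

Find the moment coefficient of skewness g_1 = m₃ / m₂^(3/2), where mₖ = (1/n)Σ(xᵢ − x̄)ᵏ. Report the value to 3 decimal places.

1.156

x̄ = (-5 + 3 + 6 + 6 + 35) / 5 = 9.0000
deviations (xᵢ − x̄): -14.0000, -6.0000, -3.0000, -3.0000, 26.0000
Σ(xᵢ − x̄)² = 926.0000 ⇒ m₂ = 926.0000/5 = 185.20000
Σ(xᵢ − x̄)³ = 14562.0000 ⇒ m₃ = 14562.0000/5 = 2912.40000
m₂^(3/2) = 185.20000^(1.5) = 2520.35359
g_1 = m₃ / m₂^(3/2) = 2912.40000 / 2520.35359 ≈ 1.156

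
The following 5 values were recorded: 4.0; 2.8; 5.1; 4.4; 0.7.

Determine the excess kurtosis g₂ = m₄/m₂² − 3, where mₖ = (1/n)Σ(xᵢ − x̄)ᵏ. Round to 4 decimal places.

-0.7842

x̄ = 3.4000
Σ(xᵢ − x̄)² = 11.9000 ⇒ m₂ = 2.38000
Σ(xᵢ − x̄)⁴ = 62.7554 ⇒ m₄ = 12.55108
m₂² = 5.66440
g₂ = m₄/m₂² − 3 = 2.21578 − 3 ≈ -0.7842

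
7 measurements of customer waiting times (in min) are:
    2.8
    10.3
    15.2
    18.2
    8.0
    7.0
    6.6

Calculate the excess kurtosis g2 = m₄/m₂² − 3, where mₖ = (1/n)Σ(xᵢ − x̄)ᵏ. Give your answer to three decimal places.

x̄ = 9.7286
Σ(xᵢ − x̄)² = 170.2543 ⇒ m₂ = 24.32204
Σ(xᵢ − x̄)⁴ = 8511.1838 ⇒ m₄ = 1215.88340
m₂² = 591.56167
g2 = m₄/m₂² − 3 = 2.05538 − 3 ≈ -0.945

-0.945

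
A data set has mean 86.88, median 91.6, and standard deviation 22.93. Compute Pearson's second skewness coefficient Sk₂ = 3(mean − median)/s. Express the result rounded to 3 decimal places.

-0.618

Sk₂ = 3(86.88 − 91.6) / 22.93 = 3 × -4.7200 / 22.93
    = -14.1600 / 22.93 ≈ -0.618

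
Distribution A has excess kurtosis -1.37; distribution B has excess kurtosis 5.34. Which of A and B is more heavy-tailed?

B

Higher excess kurtosis ⇒ heavier tails relative to the normal distribution.
-1.37 vs 5.34: the larger is 5.34, so B has heavier tails. (B is leptokurtic — heavier-than-normal tails; the other is platykurtic.)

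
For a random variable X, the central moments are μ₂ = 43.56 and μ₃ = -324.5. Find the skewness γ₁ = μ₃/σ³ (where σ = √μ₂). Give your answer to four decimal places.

σ = √μ₂ = √43.56 = 6.60000
σ³ = μ₂^(3/2) = 287.49600
γ₁ = μ₃/σ³ = -324.5 / 287.49600 ≈ -1.1287

-1.1287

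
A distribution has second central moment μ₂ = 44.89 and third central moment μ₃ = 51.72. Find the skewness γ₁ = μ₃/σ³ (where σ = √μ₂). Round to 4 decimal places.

σ = √μ₂ = √44.89 = 6.70000
σ³ = μ₂^(3/2) = 300.76300
γ₁ = μ₃/σ³ = 51.72 / 300.76300 ≈ 0.1720

0.1720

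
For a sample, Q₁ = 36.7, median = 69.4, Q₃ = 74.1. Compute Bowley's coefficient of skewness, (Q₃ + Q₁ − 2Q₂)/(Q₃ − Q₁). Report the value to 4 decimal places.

-0.7487

numerator: Q₃ + Q₁ − 2Q₂ = 74.1 + 36.7 − 2×69.4 = -28.0000
denominator: Q₃ − Q₁ = 74.1 − 36.7 = 37.4000
Bowley skewness = -28.0000 / 37.4000 ≈ -0.7487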